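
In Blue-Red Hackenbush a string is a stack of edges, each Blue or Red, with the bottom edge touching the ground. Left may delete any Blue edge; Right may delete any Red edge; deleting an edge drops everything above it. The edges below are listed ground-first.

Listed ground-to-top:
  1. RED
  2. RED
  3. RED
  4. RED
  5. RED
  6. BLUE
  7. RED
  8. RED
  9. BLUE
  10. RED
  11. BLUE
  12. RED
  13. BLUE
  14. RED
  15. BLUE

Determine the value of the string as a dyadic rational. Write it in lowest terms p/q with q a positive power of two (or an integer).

-4949/1024

Build v(s[:k]) for k = 1..15, string s = RED RED RED RED RED BLUE RED RED BLUE RED BLUE RED BLUE RED BLUE.
R: Left { ∅ }, Right { 0 } => simplest -1
RR: Left { ∅ }, Right { -1; 0 } => simplest -2
RRR: Left { ∅ }, Right { -2; -1; 0 } => simplest -3
RRRR: Left { ∅ }, Right { -3; -2; -1; 0 } => simplest -4
RRRRR: Left { ∅ }, Right { -4; -3; -2; -1; 0 } => simplest -5
RRRRRB: Left { -5 }, Right { -4; -3; -2; -1; 0 } => simplest -9/2
RRRRRBR: Left { -5 }, Right { -9/2; -4; -3; -2; -1; 0 } => simplest -19/4
RRRRRBRR: Left { -5 }, Right { -19/4; -9/2; -4; -3; -2; -1; 0 } => simplest -39/8
RRRRRBRRB: Left { -5; -39/8 }, Right { -19/4; -9/2; -4; -3; -2; -1; 0 } => simplest -77/16
RRRRRBRRBR: Left { -5; -39/8 }, Right { -77/16; -19/4; -9/2; -4; -3; -2; -1; 0 } => simplest -155/32
RRRRRBRRBRB: Left { -5; -39/8; -155/32 }, Right { -77/16; -19/4; -9/2; -4; -3; -2; -1; 0 } => simplest -309/64
RRRRRBRRBRBR: Left { -5; -39/8; -155/32 }, Right { -309/64; -77/16; -19/4; -9/2; -4; -3; -2; -1; 0 } => simplest -619/128
RRRRRBRRBRBRB: Left { -5; -39/8; -155/32; -619/128 }, Right { -309/64; -77/16; -19/4; -9/2; -4; -3; -2; -1; 0 } => simplest -1237/256
RRRRRBRRBRBRBR: Left { -5; -39/8; -155/32; -619/128 }, Right { -1237/256; -309/64; -77/16; -19/4; -9/2; -4; -3; -2; -1; 0 } => simplest -2475/512
RRRRRBRRBRBRBRB: Left { -5; -39/8; -155/32; -619/128; -2475/512 }, Right { -1237/256; -309/64; -77/16; -19/4; -9/2; -4; -3; -2; -1; 0 } => simplest -4949/1024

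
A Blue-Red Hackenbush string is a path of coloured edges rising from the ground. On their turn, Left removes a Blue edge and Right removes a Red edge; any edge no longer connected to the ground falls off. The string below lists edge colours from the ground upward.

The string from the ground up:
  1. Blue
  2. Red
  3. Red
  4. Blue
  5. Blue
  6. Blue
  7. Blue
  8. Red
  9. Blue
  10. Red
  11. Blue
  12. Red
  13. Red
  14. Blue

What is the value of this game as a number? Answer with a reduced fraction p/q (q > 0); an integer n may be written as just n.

3923/8192

value(B) = { 0 |  } ⇒ 1
value(BR) = { 0 | 1 } ⇒ 1/2
value(BRR) = { 0 | 1/2, 1 } ⇒ 1/4
value(BRRB) = { 0, 1/4 | 1/2, 1 } ⇒ 3/8
value(BRRBB) = { 0, 1/4, 3/8 | 1/2, 1 } ⇒ 7/16
value(BRRBBB) = { 0, 1/4, 3/8, 7/16 | 1/2, 1 } ⇒ 15/32
value(BRRBBBB) = { 0, 1/4, 3/8, 7/16, 15/32 | 1/2, 1 } ⇒ 31/64
value(BRRBBBBR) = { 0, 1/4, 3/8, 7/16, 15/32 | 31/64, 1/2, 1 } ⇒ 61/128
value(BRRBBBBRB) = { 0, 1/4, 3/8, 7/16, 15/32, 61/128 | 31/64, 1/2, 1 } ⇒ 123/256
value(BRRBBBBRBR) = { 0, 1/4, 3/8, 7/16, 15/32, 61/128 | 123/256, 31/64, 1/2, 1 } ⇒ 245/512
value(BRRBBBBRBRB) = { 0, 1/4, 3/8, 7/16, 15/32, 61/128, 245/512 | 123/256, 31/64, 1/2, 1 } ⇒ 491/1024
value(BRRBBBBRBRBR) = { 0, 1/4, 3/8, 7/16, 15/32, 61/128, 245/512 | 491/1024, 123/256, 31/64, 1/2, 1 } ⇒ 981/2048
value(BRRBBBBRBRBRR) = { 0, 1/4, 3/8, 7/16, 15/32, 61/128, 245/512 | 981/2048, 491/1024, 123/256, 31/64, 1/2, 1 } ⇒ 1961/4096
value(BRRBBBBRBRBRRB) = { 0, 1/4, 3/8, 7/16, 15/32, 61/128, 245/512, 1961/4096 | 981/2048, 491/1024, 123/256, 31/64, 1/2, 1 } ⇒ 3923/8192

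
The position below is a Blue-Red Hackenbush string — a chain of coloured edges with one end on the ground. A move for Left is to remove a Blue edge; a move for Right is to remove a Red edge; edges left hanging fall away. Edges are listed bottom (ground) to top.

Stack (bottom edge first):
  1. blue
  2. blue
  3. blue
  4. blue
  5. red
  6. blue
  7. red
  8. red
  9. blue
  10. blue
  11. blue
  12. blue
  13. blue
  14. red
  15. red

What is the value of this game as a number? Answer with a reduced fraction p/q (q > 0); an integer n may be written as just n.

edge 1 of 15 (blue): { 0 |  } => 1
edge 2 of 15 (blue): { 0, 1 |  } => 2
edge 3 of 15 (blue): { 0, 1, 2 |  } => 3
edge 4 of 15 (blue): { 0, 1, 2, 3 |  } => 4
edge 5 of 15 (red): { 0, 1, 2, 3 | 4 } => 7/2
edge 6 of 15 (blue): { 0, 1, 2, 3, 7/2 | 4 } => 15/4
edge 7 of 15 (red): { 0, 1, 2, 3, 7/2 | 15/4, 4 } => 29/8
edge 8 of 15 (red): { 0, 1, 2, 3, 7/2 | 29/8, 15/4, 4 } => 57/16
edge 9 of 15 (blue): { 0, 1, 2, 3, 7/2, 57/16 | 29/8, 15/4, 4 } => 115/32
edge 10 of 15 (blue): { 0, 1, 2, 3, 7/2, 57/16, 115/32 | 29/8, 15/4, 4 } => 231/64
edge 11 of 15 (blue): { 0, 1, 2, 3, 7/2, 57/16, 115/32, 231/64 | 29/8, 15/4, 4 } => 463/128
edge 12 of 15 (blue): { 0, 1, 2, 3, 7/2, 57/16, 115/32, 231/64, 463/128 | 29/8, 15/4, 4 } => 927/256
edge 13 of 15 (blue): { 0, 1, 2, 3, 7/2, 57/16, 115/32, 231/64, 463/128, 927/256 | 29/8, 15/4, 4 } => 1855/512
edge 14 of 15 (red): { 0, 1, 2, 3, 7/2, 57/16, 115/32, 231/64, 463/128, 927/256 | 1855/512, 29/8, 15/4, 4 } => 3709/1024
edge 15 of 15 (red): { 0, 1, 2, 3, 7/2, 57/16, 115/32, 231/64, 463/128, 927/256 | 3709/1024, 1855/512, 29/8, 15/4, 4 } => 7417/2048

7417/2048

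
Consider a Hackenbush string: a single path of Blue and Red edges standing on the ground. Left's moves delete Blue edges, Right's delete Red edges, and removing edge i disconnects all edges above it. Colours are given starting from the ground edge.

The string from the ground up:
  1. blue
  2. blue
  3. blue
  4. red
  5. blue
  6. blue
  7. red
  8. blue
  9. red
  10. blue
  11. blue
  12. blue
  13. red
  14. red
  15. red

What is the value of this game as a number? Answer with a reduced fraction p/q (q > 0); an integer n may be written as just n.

Recurse on prefixes of the 15-edge string blue blue blue red blue blue red blue red blue blue blue red red red:
step 1: add blue to get b; options L={ 0 } R={ · } -> 1
step 2: add blue to get bb; options L={ 0; 1 } R={ · } -> 2
step 3: add blue to get bbb; options L={ 0; 1; 2 } R={ · } -> 3
step 4: add red to get bbbr; options L={ 0; 1; 2 } R={ 3 } -> 5/2
step 5: add blue to get bbbrb; options L={ 0; 1; 2; 5/2 } R={ 3 } -> 11/4
step 6: add blue to get bbbrbb; options L={ 0; 1; 2; 5/2; 11/4 } R={ 3 } -> 23/8
step 7: add red to get bbbrbbr; options L={ 0; 1; 2; 5/2; 11/4 } R={ 23/8; 3 } -> 45/16
step 8: add blue to get bbbrbbrb; options L={ 0; 1; 2; 5/2; 11/4; 45/16 } R={ 23/8; 3 } -> 91/32
step 9: add red to get bbbrbbrbr; options L={ 0; 1; 2; 5/2; 11/4; 45/16 } R={ 91/32; 23/8; 3 } -> 181/64
step 10: add blue to get bbbrbbrbrb; options L={ 0; 1; 2; 5/2; 11/4; 45/16; 181/64 } R={ 91/32; 23/8; 3 } -> 363/128
step 11: add blue to get bbbrbbrbrbb; options L={ 0; 1; 2; 5/2; 11/4; 45/16; 181/64; 363/128 } R={ 91/32; 23/8; 3 } -> 727/256
step 12: add blue to get bbbrbbrbrbbb; options L={ 0; 1; 2; 5/2; 11/4; 45/16; 181/64; 363/128; 727/256 } R={ 91/32; 23/8; 3 } -> 1455/512
step 13: add red to get bbbrbbrbrbbbr; options L={ 0; 1; 2; 5/2; 11/4; 45/16; 181/64; 363/128; 727/256 } R={ 1455/512; 91/32; 23/8; 3 } -> 2909/1024
step 14: add red to get bbbrbbrbrbbbrr; options L={ 0; 1; 2; 5/2; 11/4; 45/16; 181/64; 363/128; 727/256 } R={ 2909/1024; 1455/512; 91/32; 23/8; 3 } -> 5817/2048
step 15: add red to get bbbrbbrbrbbbrrr; options L={ 0; 1; 2; 5/2; 11/4; 45/16; 181/64; 363/128; 727/256 } R={ 5817/2048; 2909/1024; 1455/512; 91/32; 23/8; 3 } -> 11633/4096

11633/4096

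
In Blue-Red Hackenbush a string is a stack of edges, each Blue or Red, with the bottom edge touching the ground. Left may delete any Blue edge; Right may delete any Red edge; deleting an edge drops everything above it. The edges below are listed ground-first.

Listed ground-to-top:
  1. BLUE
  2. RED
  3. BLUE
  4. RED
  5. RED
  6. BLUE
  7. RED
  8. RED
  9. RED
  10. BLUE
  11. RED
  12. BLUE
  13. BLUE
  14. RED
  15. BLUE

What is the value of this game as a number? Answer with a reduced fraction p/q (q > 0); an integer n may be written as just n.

9307/16384

Recurse on prefixes of the 15-edge string BLUE RED BLUE RED RED BLUE RED RED RED BLUE RED BLUE BLUE RED BLUE:
edge 1 of 15 (BLUE): { 0 | ∅ } -> 1
edge 2 of 15 (RED): { 0 | 1 } -> 1/2
edge 3 of 15 (BLUE): { 0, 1/2 | 1 } -> 3/4
edge 4 of 15 (RED): { 0, 1/2 | 3/4, 1 } -> 5/8
edge 5 of 15 (RED): { 0, 1/2 | 5/8, 3/4, 1 } -> 9/16
edge 6 of 15 (BLUE): { 0, 1/2, 9/16 | 5/8, 3/4, 1 } -> 19/32
edge 7 of 15 (RED): { 0, 1/2, 9/16 | 19/32, 5/8, 3/4, 1 } -> 37/64
edge 8 of 15 (RED): { 0, 1/2, 9/16 | 37/64, 19/32, 5/8, 3/4, 1 } -> 73/128
edge 9 of 15 (RED): { 0, 1/2, 9/16 | 73/128, 37/64, 19/32, 5/8, 3/4, 1 } -> 145/256
edge 10 of 15 (BLUE): { 0, 1/2, 9/16, 145/256 | 73/128, 37/64, 19/32, 5/8, 3/4, 1 } -> 291/512
edge 11 of 15 (RED): { 0, 1/2, 9/16, 145/256 | 291/512, 73/128, 37/64, 19/32, 5/8, 3/4, 1 } -> 581/1024
edge 12 of 15 (BLUE): { 0, 1/2, 9/16, 145/256, 581/1024 | 291/512, 73/128, 37/64, 19/32, 5/8, 3/4, 1 } -> 1163/2048
edge 13 of 15 (BLUE): { 0, 1/2, 9/16, 145/256, 581/1024, 1163/2048 | 291/512, 73/128, 37/64, 19/32, 5/8, 3/4, 1 } -> 2327/4096
edge 14 of 15 (RED): { 0, 1/2, 9/16, 145/256, 581/1024, 1163/2048 | 2327/4096, 291/512, 73/128, 37/64, 19/32, 5/8, 3/4, 1 } -> 4653/8192
edge 15 of 15 (BLUE): { 0, 1/2, 9/16, 145/256, 581/1024, 1163/2048, 4653/8192 | 2327/4096, 291/512, 73/128, 37/64, 19/32, 5/8, 3/4, 1 } -> 9307/16384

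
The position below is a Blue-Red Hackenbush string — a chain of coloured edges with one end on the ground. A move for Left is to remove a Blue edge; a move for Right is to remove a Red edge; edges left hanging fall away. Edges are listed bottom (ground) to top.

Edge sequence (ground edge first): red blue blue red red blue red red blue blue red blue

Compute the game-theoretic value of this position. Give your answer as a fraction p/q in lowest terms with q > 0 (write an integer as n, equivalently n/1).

-869/2048

step 1: add red to get r; options L={  } R={ 0 } ⇒ -1
step 2: add blue to get rb; options L={ -1 } R={ 0 } ⇒ -1/2
step 3: add blue to get rbb; options L={ -1,-1/2 } R={ 0 } ⇒ -1/4
step 4: add red to get rbbr; options L={ -1,-1/2 } R={ -1/4,0 } ⇒ -3/8
step 5: add red to get rbbrr; options L={ -1,-1/2 } R={ -3/8,-1/4,0 } ⇒ -7/16
step 6: add blue to get rbbrrb; options L={ -1,-1/2,-7/16 } R={ -3/8,-1/4,0 } ⇒ -13/32
step 7: add red to get rbbrrbr; options L={ -1,-1/2,-7/16 } R={ -13/32,-3/8,-1/4,0 } ⇒ -27/64
step 8: add red to get rbbrrbrr; options L={ -1,-1/2,-7/16 } R={ -27/64,-13/32,-3/8,-1/4,0 } ⇒ -55/128
step 9: add blue to get rbbrrbrrb; options L={ -1,-1/2,-7/16,-55/128 } R={ -27/64,-13/32,-3/8,-1/4,0 } ⇒ -109/256
step 10: add blue to get rbbrrbrrbb; options L={ -1,-1/2,-7/16,-55/128,-109/256 } R={ -27/64,-13/32,-3/8,-1/4,0 } ⇒ -217/512
step 11: add red to get rbbrrbrrbbr; options L={ -1,-1/2,-7/16,-55/128,-109/256 } R={ -217/512,-27/64,-13/32,-3/8,-1/4,0 } ⇒ -435/1024
step 12: add blue to get rbbrrbrrbbrb; options L={ -1,-1/2,-7/16,-55/128,-109/256,-435/1024 } R={ -217/512,-27/64,-13/32,-3/8,-1/4,0 } ⇒ -869/2048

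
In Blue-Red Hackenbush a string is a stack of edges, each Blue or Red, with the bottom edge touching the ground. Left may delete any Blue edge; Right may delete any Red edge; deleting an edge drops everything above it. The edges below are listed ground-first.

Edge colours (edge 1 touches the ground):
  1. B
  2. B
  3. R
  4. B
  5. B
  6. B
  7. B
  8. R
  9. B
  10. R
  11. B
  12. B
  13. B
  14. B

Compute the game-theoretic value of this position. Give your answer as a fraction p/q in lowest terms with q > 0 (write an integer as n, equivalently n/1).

Recurse on prefixes of the 14-edge string B B R B B B B R B R B B B B:
step 1: add B to get B; options L={ 0 } R={ ∅ } => 1
step 2: add B to get BB; options L={ 0 1 } R={ ∅ } => 2
step 3: add R to get BBR; options L={ 0 1 } R={ 2 } => 3/2
step 4: add B to get BBRB; options L={ 0 1 3/2 } R={ 2 } => 7/4
step 5: add B to get BBRBB; options L={ 0 1 3/2 7/4 } R={ 2 } => 15/8
step 6: add B to get BBRBBB; options L={ 0 1 3/2 7/4 15/8 } R={ 2 } => 31/16
step 7: add B to get BBRBBBB; options L={ 0 1 3/2 7/4 15/8 31/16 } R={ 2 } => 63/32
step 8: add R to get BBRBBBBR; options L={ 0 1 3/2 7/4 15/8 31/16 } R={ 63/32 2 } => 125/64
step 9: add B to get BBRBBBBRB; options L={ 0 1 3/2 7/4 15/8 31/16 125/64 } R={ 63/32 2 } => 251/128
step 10: add R to get BBRBBBBRBR; options L={ 0 1 3/2 7/4 15/8 31/16 125/64 } R={ 251/128 63/32 2 } => 501/256
step 11: add B to get BBRBBBBRBRB; options L={ 0 1 3/2 7/4 15/8 31/16 125/64 501/256 } R={ 251/128 63/32 2 } => 1003/512
step 12: add B to get BBRBBBBRBRBB; options L={ 0 1 3/2 7/4 15/8 31/16 125/64 501/256 1003/512 } R={ 251/128 63/32 2 } => 2007/1024
step 13: add B to get BBRBBBBRBRBBB; options L={ 0 1 3/2 7/4 15/8 31/16 125/64 501/256 1003/512 2007/1024 } R={ 251/128 63/32 2 } => 4015/2048
step 14: add B to get BBRBBBBRBRBBBB; options L={ 0 1 3/2 7/4 15/8 31/16 125/64 501/256 1003/512 2007/1024 4015/2048 } R={ 251/128 63/32 2 } => 8031/4096

8031/4096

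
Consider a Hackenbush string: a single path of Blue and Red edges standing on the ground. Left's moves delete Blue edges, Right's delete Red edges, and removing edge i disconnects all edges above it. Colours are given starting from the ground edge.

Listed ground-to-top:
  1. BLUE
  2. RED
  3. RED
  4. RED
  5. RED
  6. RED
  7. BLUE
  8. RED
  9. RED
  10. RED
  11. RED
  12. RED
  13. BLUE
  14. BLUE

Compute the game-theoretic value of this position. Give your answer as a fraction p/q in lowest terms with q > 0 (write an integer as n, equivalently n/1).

263/8192

Prefix values for BLUE RED RED RED RED RED BLUE RED RED RED RED RED BLUE BLUE via {L|R} + simplicity:
v_1 [B]  L=[0]  R=[∅]  -> 1
v_2 [BR]  L=[0]  R=[1]  -> 1/2
v_3 [BRR]  L=[0]  R=[1/2,1]  -> 1/4
v_4 [BRRR]  L=[0]  R=[1/4,1/2,1]  -> 1/8
v_5 [BRRRR]  L=[0]  R=[1/8,1/4,1/2,1]  -> 1/16
v_6 [BRRRRR]  L=[0]  R=[1/16,1/8,1/4,1/2,1]  -> 1/32
v_7 [BRRRRRB]  L=[0,1/32]  R=[1/16,1/8,1/4,1/2,1]  -> 3/64
v_8 [BRRRRRBR]  L=[0,1/32]  R=[3/64,1/16,1/8,1/4,1/2,1]  -> 5/128
v_9 [BRRRRRBRR]  L=[0,1/32]  R=[5/128,3/64,1/16,1/8,1/4,1/2,1]  -> 9/256
v_10 [BRRRRRBRRR]  L=[0,1/32]  R=[9/256,5/128,3/64,1/16,1/8,1/4,1/2,1]  -> 17/512
v_11 [BRRRRRBRRRR]  L=[0,1/32]  R=[17/512,9/256,5/128,3/64,1/16,1/8,1/4,1/2,1]  -> 33/1024
v_12 [BRRRRRBRRRRR]  L=[0,1/32]  R=[33/1024,17/512,9/256,5/128,3/64,1/16,1/8,1/4,1/2,1]  -> 65/2048
v_13 [BRRRRRBRRRRRB]  L=[0,1/32,65/2048]  R=[33/1024,17/512,9/256,5/128,3/64,1/16,1/8,1/4,1/2,1]  -> 131/4096
v_14 [BRRRRRBRRRRRBB]  L=[0,1/32,65/2048,131/4096]  R=[33/1024,17/512,9/256,5/128,3/64,1/16,1/8,1/4,1/2,1]  -> 263/8192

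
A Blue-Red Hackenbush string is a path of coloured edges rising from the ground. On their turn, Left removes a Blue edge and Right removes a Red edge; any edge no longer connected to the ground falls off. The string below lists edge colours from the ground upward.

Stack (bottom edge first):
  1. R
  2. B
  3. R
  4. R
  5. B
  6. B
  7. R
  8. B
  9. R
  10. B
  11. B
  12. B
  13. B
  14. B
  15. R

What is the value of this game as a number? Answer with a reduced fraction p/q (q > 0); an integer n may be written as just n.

-12931/16384

R: Left {  }, Right { 0 } so simplest -1
RB: Left { -1 }, Right { 0 } so simplest -1/2
RBR: Left { -1 }, Right { -1/2; 0 } so simplest -3/4
RBRR: Left { -1 }, Right { -3/4; -1/2; 0 } so simplest -7/8
RBRRB: Left { -1; -7/8 }, Right { -3/4; -1/2; 0 } so simplest -13/16
RBRRBB: Left { -1; -7/8; -13/16 }, Right { -3/4; -1/2; 0 } so simplest -25/32
RBRRBBR: Left { -1; -7/8; -13/16 }, Right { -25/32; -3/4; -1/2; 0 } so simplest -51/64
RBRRBBRB: Left { -1; -7/8; -13/16; -51/64 }, Right { -25/32; -3/4; -1/2; 0 } so simplest -101/128
RBRRBBRBR: Left { -1; -7/8; -13/16; -51/64 }, Right { -101/128; -25/32; -3/4; -1/2; 0 } so simplest -203/256
RBRRBBRBRB: Left { -1; -7/8; -13/16; -51/64; -203/256 }, Right { -101/128; -25/32; -3/4; -1/2; 0 } so simplest -405/512
RBRRBBRBRBB: Left { -1; -7/8; -13/16; -51/64; -203/256; -405/512 }, Right { -101/128; -25/32; -3/4; -1/2; 0 } so simplest -809/1024
RBRRBBRBRBBB: Left { -1; -7/8; -13/16; -51/64; -203/256; -405/512; -809/1024 }, Right { -101/128; -25/32; -3/4; -1/2; 0 } so simplest -1617/2048
RBRRBBRBRBBBB: Left { -1; -7/8; -13/16; -51/64; -203/256; -405/512; -809/1024; -1617/2048 }, Right { -101/128; -25/32; -3/4; -1/2; 0 } so simplest -3233/4096
RBRRBBRBRBBBBB: Left { -1; -7/8; -13/16; -51/64; -203/256; -405/512; -809/1024; -1617/2048; -3233/4096 }, Right { -101/128; -25/32; -3/4; -1/2; 0 } so simplest -6465/8192
RBRRBBRBRBBBBBR: Left { -1; -7/8; -13/16; -51/64; -203/256; -405/512; -809/1024; -1617/2048; -3233/4096 }, Right { -6465/8192; -101/128; -25/32; -3/4; -1/2; 0 } so simplest -12931/16384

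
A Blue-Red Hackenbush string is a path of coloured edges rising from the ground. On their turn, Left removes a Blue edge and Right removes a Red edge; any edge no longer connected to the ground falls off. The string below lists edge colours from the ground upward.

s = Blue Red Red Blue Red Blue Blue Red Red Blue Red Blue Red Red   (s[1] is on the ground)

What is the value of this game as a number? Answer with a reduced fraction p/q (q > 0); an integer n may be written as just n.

Recurse on prefixes of the 14-edge string Blue Red Red Blue Red Blue Blue Red Red Blue Red Blue Red Red:
1 of 14 · B · max L 0 · min R +∞ ⇒ 1
2 of 14 · BR · max L 0 · min R 1 ⇒ 1/2
3 of 14 · BRR · max L 0 · min R 1/2 ⇒ 1/4
4 of 14 · BRRB · max L 1/4 · min R 1/2 ⇒ 3/8
5 of 14 · BRRBR · max L 1/4 · min R 3/8 ⇒ 5/16
6 of 14 · BRRBRB · max L 5/16 · min R 3/8 ⇒ 11/32
7 of 14 · BRRBRBB · max L 11/32 · min R 3/8 ⇒ 23/64
8 of 14 · BRRBRBBR · max L 11/32 · min R 23/64 ⇒ 45/128
9 of 14 · BRRBRBBRR · max L 11/32 · min R 45/128 ⇒ 89/256
10 of 14 · BRRBRBBRRB · max L 89/256 · min R 45/128 ⇒ 179/512
11 of 14 · BRRBRBBRRBR · max L 89/256 · min R 179/512 ⇒ 357/1024
12 of 14 · BRRBRBBRRBRB · max L 357/1024 · min R 179/512 ⇒ 715/2048
13 of 14 · BRRBRBBRRBRBR · max L 357/1024 · min R 715/2048 ⇒ 1429/4096
14 of 14 · BRRBRBBRRBRBRR · max L 357/1024 · min R 1429/4096 ⇒ 2857/8192

2857/8192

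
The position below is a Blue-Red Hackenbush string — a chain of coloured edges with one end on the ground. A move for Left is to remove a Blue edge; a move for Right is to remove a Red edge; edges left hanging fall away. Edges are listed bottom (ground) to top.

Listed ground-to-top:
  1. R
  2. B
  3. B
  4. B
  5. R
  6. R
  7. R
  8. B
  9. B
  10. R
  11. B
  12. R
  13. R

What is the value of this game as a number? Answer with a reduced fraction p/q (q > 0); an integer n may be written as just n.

Prefix values for R B B B R R R B B R B R R via {L|R} + simplicity:
G_1 [R]  L=[·]  R=[0]  => -1
G_2 [RB]  L=[-1]  R=[0]  => -1/2
G_3 [RBB]  L=[-1; -1/2]  R=[0]  => -1/4
G_4 [RBBB]  L=[-1; -1/2; -1/4]  R=[0]  => -1/8
G_5 [RBBBR]  L=[-1; -1/2; -1/4]  R=[-1/8; 0]  => -3/16
G_6 [RBBBRR]  L=[-1; -1/2; -1/4]  R=[-3/16; -1/8; 0]  => -7/32
G_7 [RBBBRRR]  L=[-1; -1/2; -1/4]  R=[-7/32; -3/16; -1/8; 0]  => -15/64
G_8 [RBBBRRRB]  L=[-1; -1/2; -1/4; -15/64]  R=[-7/32; -3/16; -1/8; 0]  => -29/128
G_9 [RBBBRRRBB]  L=[-1; -1/2; -1/4; -15/64; -29/128]  R=[-7/32; -3/16; -1/8; 0]  => -57/256
G_10 [RBBBRRRBBR]  L=[-1; -1/2; -1/4; -15/64; -29/128]  R=[-57/256; -7/32; -3/16; -1/8; 0]  => -115/512
G_11 [RBBBRRRBBRB]  L=[-1; -1/2; -1/4; -15/64; -29/128; -115/512]  R=[-57/256; -7/32; -3/16; -1/8; 0]  => -229/1024
G_12 [RBBBRRRBBRBR]  L=[-1; -1/2; -1/4; -15/64; -29/128; -115/512]  R=[-229/1024; -57/256; -7/32; -3/16; -1/8; 0]  => -459/2048
G_13 [RBBBRRRBBRBRR]  L=[-1; -1/2; -1/4; -15/64; -29/128; -115/512]  R=[-459/2048; -229/1024; -57/256; -7/32; -3/16; -1/8; 0]  => -919/4096

-919/4096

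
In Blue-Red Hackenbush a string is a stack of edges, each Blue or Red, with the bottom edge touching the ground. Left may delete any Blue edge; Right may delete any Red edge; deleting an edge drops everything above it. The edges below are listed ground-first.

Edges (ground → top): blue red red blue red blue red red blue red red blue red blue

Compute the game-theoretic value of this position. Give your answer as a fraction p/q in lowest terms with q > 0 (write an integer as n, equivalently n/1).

2635/8192

b: Left { 0 }, Right {  } so simplest 1
br: Left { 0 }, Right { 1 } so simplest 1/2
brr: Left { 0 }, Right { 1/2, 1 } so simplest 1/4
brrb: Left { 0, 1/4 }, Right { 1/2, 1 } so simplest 3/8
brrbr: Left { 0, 1/4 }, Right { 3/8, 1/2, 1 } so simplest 5/16
brrbrb: Left { 0, 1/4, 5/16 }, Right { 3/8, 1/2, 1 } so simplest 11/32
brrbrbr: Left { 0, 1/4, 5/16 }, Right { 11/32, 3/8, 1/2, 1 } so simplest 21/64
brrbrbrr: Left { 0, 1/4, 5/16 }, Right { 21/64, 11/32, 3/8, 1/2, 1 } so simplest 41/128
brrbrbrrb: Left { 0, 1/4, 5/16, 41/128 }, Right { 21/64, 11/32, 3/8, 1/2, 1 } so simplest 83/256
brrbrbrrbr: Left { 0, 1/4, 5/16, 41/128 }, Right { 83/256, 21/64, 11/32, 3/8, 1/2, 1 } so simplest 165/512
brrbrbrrbrr: Left { 0, 1/4, 5/16, 41/128 }, Right { 165/512, 83/256, 21/64, 11/32, 3/8, 1/2, 1 } so simplest 329/1024
brrbrbrrbrrb: Left { 0, 1/4, 5/16, 41/128, 329/1024 }, Right { 165/512, 83/256, 21/64, 11/32, 3/8, 1/2, 1 } so simplest 659/2048
brrbrbrrbrrbr: Left { 0, 1/4, 5/16, 41/128, 329/1024 }, Right { 659/2048, 165/512, 83/256, 21/64, 11/32, 3/8, 1/2, 1 } so simplest 1317/4096
brrbrbrrbrrbrb: Left { 0, 1/4, 5/16, 41/128, 329/1024, 1317/4096 }, Right { 659/2048, 165/512, 83/256, 21/64, 11/32, 3/8, 1/2, 1 } so simplest 2635/8192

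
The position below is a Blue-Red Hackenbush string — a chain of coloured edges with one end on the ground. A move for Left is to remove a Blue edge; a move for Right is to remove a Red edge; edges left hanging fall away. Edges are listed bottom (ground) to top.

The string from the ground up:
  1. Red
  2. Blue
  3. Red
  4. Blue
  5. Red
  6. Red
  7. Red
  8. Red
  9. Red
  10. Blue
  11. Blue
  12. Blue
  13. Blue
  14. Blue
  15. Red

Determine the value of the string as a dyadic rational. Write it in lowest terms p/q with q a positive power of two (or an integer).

G_1 [R]  L=[·]  R=[0]  gives -1
G_2 [RB]  L=[-1]  R=[0]  gives -1/2
G_3 [RBR]  L=[-1]  R=[-1/2, 0]  gives -3/4
G_4 [RBRB]  L=[-1, -3/4]  R=[-1/2, 0]  gives -5/8
G_5 [RBRBR]  L=[-1, -3/4]  R=[-5/8, -1/2, 0]  gives -11/16
G_6 [RBRBRR]  L=[-1, -3/4]  R=[-11/16, -5/8, -1/2, 0]  gives -23/32
G_7 [RBRBRRR]  L=[-1, -3/4]  R=[-23/32, -11/16, -5/8, -1/2, 0]  gives -47/64
G_8 [RBRBRRRR]  L=[-1, -3/4]  R=[-47/64, -23/32, -11/16, -5/8, -1/2, 0]  gives -95/128
G_9 [RBRBRRRRR]  L=[-1, -3/4]  R=[-95/128, -47/64, -23/32, -11/16, -5/8, -1/2, 0]  gives -191/256
G_10 [RBRBRRRRRB]  L=[-1, -3/4, -191/256]  R=[-95/128, -47/64, -23/32, -11/16, -5/8, -1/2, 0]  gives -381/512
G_11 [RBRBRRRRRBB]  L=[-1, -3/4, -191/256, -381/512]  R=[-95/128, -47/64, -23/32, -11/16, -5/8, -1/2, 0]  gives -761/1024
G_12 [RBRBRRRRRBBB]  L=[-1, -3/4, -191/256, -381/512, -761/1024]  R=[-95/128, -47/64, -23/32, -11/16, -5/8, -1/2, 0]  gives -1521/2048
G_13 [RBRBRRRRRBBBB]  L=[-1, -3/4, -191/256, -381/512, -761/1024, -1521/2048]  R=[-95/128, -47/64, -23/32, -11/16, -5/8, -1/2, 0]  gives -3041/4096
G_14 [RBRBRRRRRBBBBB]  L=[-1, -3/4, -191/256, -381/512, -761/1024, -1521/2048, -3041/4096]  R=[-95/128, -47/64, -23/32, -11/16, -5/8, -1/2, 0]  gives -6081/8192
G_15 [RBRBRRRRRBBBBBR]  L=[-1, -3/4, -191/256, -381/512, -761/1024, -1521/2048, -3041/4096]  R=[-6081/8192, -95/128, -47/64, -23/32, -11/16, -5/8, -1/2, 0]  gives -12163/16384

-12163/16384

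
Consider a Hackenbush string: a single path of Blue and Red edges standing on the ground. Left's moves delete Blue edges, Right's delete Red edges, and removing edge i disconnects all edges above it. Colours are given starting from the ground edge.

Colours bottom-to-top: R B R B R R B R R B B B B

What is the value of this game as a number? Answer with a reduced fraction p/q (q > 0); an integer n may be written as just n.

-2913/4096

step 1: add R to get R; options L={ — } R={ 0 } ⇒ -1
step 2: add B to get RB; options L={ -1 } R={ 0 } ⇒ -1/2
step 3: add R to get RBR; options L={ -1 } R={ -1/2,0 } ⇒ -3/4
step 4: add B to get RBRB; options L={ -1,-3/4 } R={ -1/2,0 } ⇒ -5/8
step 5: add R to get RBRBR; options L={ -1,-3/4 } R={ -5/8,-1/2,0 } ⇒ -11/16
step 6: add R to get RBRBRR; options L={ -1,-3/4 } R={ -11/16,-5/8,-1/2,0 } ⇒ -23/32
step 7: add B to get RBRBRRB; options L={ -1,-3/4,-23/32 } R={ -11/16,-5/8,-1/2,0 } ⇒ -45/64
step 8: add R to get RBRBRRBR; options L={ -1,-3/4,-23/32 } R={ -45/64,-11/16,-5/8,-1/2,0 } ⇒ -91/128
step 9: add R to get RBRBRRBRR; options L={ -1,-3/4,-23/32 } R={ -91/128,-45/64,-11/16,-5/8,-1/2,0 } ⇒ -183/256
step 10: add B to get RBRBRRBRRB; options L={ -1,-3/4,-23/32,-183/256 } R={ -91/128,-45/64,-11/16,-5/8,-1/2,0 } ⇒ -365/512
step 11: add B to get RBRBRRBRRBB; options L={ -1,-3/4,-23/32,-183/256,-365/512 } R={ -91/128,-45/64,-11/16,-5/8,-1/2,0 } ⇒ -729/1024
step 12: add B to get RBRBRRBRRBBB; options L={ -1,-3/4,-23/32,-183/256,-365/512,-729/1024 } R={ -91/128,-45/64,-11/16,-5/8,-1/2,0 } ⇒ -1457/2048
step 13: add B to get RBRBRRBRRBBBB; options L={ -1,-3/4,-23/32,-183/256,-365/512,-729/1024,-1457/2048 } R={ -91/128,-45/64,-11/16,-5/8,-1/2,0 } ⇒ -2913/4096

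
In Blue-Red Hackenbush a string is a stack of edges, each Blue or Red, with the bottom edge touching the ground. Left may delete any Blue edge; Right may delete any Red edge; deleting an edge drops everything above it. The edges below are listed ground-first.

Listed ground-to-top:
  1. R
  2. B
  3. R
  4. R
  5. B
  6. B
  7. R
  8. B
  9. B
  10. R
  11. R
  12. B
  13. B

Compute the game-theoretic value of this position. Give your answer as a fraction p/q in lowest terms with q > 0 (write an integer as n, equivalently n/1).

Build val(s[:k]) for k = 1..13, string s = R B R R B B R B B R R B B.
edge 1 of 13 (R): { (no moves) | 0 } = -1
edge 2 of 13 (B): { -1 | 0 } = -1/2
edge 3 of 13 (R): { -1 | -1/2, 0 } = -3/4
edge 4 of 13 (R): { -1 | -3/4, -1/2, 0 } = -7/8
edge 5 of 13 (B): { -1, -7/8 | -3/4, -1/2, 0 } = -13/16
edge 6 of 13 (B): { -1, -7/8, -13/16 | -3/4, -1/2, 0 } = -25/32
edge 7 of 13 (R): { -1, -7/8, -13/16 | -25/32, -3/4, -1/2, 0 } = -51/64
edge 8 of 13 (B): { -1, -7/8, -13/16, -51/64 | -25/32, -3/4, -1/2, 0 } = -101/128
edge 9 of 13 (B): { -1, -7/8, -13/16, -51/64, -101/128 | -25/32, -3/4, -1/2, 0 } = -201/256
edge 10 of 13 (R): { -1, -7/8, -13/16, -51/64, -101/128 | -201/256, -25/32, -3/4, -1/2, 0 } = -403/512
edge 11 of 13 (R): { -1, -7/8, -13/16, -51/64, -101/128 | -403/512, -201/256, -25/32, -3/4, -1/2, 0 } = -807/1024
edge 12 of 13 (B): { -1, -7/8, -13/16, -51/64, -101/128, -807/1024 | -403/512, -201/256, -25/32, -3/4, -1/2, 0 } = -1613/2048
edge 13 of 13 (B): { -1, -7/8, -13/16, -51/64, -101/128, -807/1024, -1613/2048 | -403/512, -201/256, -25/32, -3/4, -1/2, 0 } = -3225/4096

-3225/4096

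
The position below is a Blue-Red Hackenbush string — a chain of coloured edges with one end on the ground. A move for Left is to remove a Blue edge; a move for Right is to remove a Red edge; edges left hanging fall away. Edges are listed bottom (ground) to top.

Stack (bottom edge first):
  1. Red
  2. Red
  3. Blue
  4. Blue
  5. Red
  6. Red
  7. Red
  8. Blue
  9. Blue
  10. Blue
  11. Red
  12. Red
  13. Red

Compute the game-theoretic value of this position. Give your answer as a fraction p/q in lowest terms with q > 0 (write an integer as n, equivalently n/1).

Build val(s[:k]) for k = 1..13, string s = Red Red Blue Blue Red Red Red Blue Blue Blue Red Red Red.
R: Left { none }, Right { 0 } -> simplest -1
RR: Left { none }, Right { -1; 0 } -> simplest -2
RRB: Left { -2 }, Right { -1; 0 } -> simplest -3/2
RRBB: Left { -2; -3/2 }, Right { -1; 0 } -> simplest -5/4
RRBBR: Left { -2; -3/2 }, Right { -5/4; -1; 0 } -> simplest -11/8
RRBBRR: Left { -2; -3/2 }, Right { -11/8; -5/4; -1; 0 } -> simplest -23/16
RRBBRRR: Left { -2; -3/2 }, Right { -23/16; -11/8; -5/4; -1; 0 } -> simplest -47/32
RRBBRRRB: Left { -2; -3/2; -47/32 }, Right { -23/16; -11/8; -5/4; -1; 0 } -> simplest -93/64
RRBBRRRBB: Left { -2; -3/2; -47/32; -93/64 }, Right { -23/16; -11/8; -5/4; -1; 0 } -> simplest -185/128
RRBBRRRBBB: Left { -2; -3/2; -47/32; -93/64; -185/128 }, Right { -23/16; -11/8; -5/4; -1; 0 } -> simplest -369/256
RRBBRRRBBBR: Left { -2; -3/2; -47/32; -93/64; -185/128 }, Right { -369/256; -23/16; -11/8; -5/4; -1; 0 } -> simplest -739/512
RRBBRRRBBBRR: Left { -2; -3/2; -47/32; -93/64; -185/128 }, Right { -739/512; -369/256; -23/16; -11/8; -5/4; -1; 0 } -> simplest -1479/1024
RRBBRRRBBBRRR: Left { -2; -3/2; -47/32; -93/64; -185/128 }, Right { -1479/1024; -739/512; -369/256; -23/16; -11/8; -5/4; -1; 0 } -> simplest -2959/2048

-2959/2048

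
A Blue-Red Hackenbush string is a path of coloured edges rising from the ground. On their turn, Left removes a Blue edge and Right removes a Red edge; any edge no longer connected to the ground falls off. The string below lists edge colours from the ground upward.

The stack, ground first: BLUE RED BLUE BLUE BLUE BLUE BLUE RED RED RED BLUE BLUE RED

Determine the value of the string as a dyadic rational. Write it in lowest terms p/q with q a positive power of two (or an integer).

Recurse on prefixes of the 13-edge string BLUE RED BLUE BLUE BLUE BLUE BLUE RED RED RED BLUE BLUE RED:
B: Left { 0 }, Right { ∅ } — simplest 1
BR: Left { 0 }, Right { 1 } — simplest 1/2
BRB: Left { 0,1/2 }, Right { 1 } — simplest 3/4
BRBB: Left { 0,1/2,3/4 }, Right { 1 } — simplest 7/8
BRBBB: Left { 0,1/2,3/4,7/8 }, Right { 1 } — simplest 15/16
BRBBBB: Left { 0,1/2,3/4,7/8,15/16 }, Right { 1 } — simplest 31/32
BRBBBBB: Left { 0,1/2,3/4,7/8,15/16,31/32 }, Right { 1 } — simplest 63/64
BRBBBBBR: Left { 0,1/2,3/4,7/8,15/16,31/32 }, Right { 63/64,1 } — simplest 125/128
BRBBBBBRR: Left { 0,1/2,3/4,7/8,15/16,31/32 }, Right { 125/128,63/64,1 } — simplest 249/256
BRBBBBBRRR: Left { 0,1/2,3/4,7/8,15/16,31/32 }, Right { 249/256,125/128,63/64,1 } — simplest 497/512
BRBBBBBRRRB: Left { 0,1/2,3/4,7/8,15/16,31/32,497/512 }, Right { 249/256,125/128,63/64,1 } — simplest 995/1024
BRBBBBBRRRBB: Left { 0,1/2,3/4,7/8,15/16,31/32,497/512,995/1024 }, Right { 249/256,125/128,63/64,1 } — simplest 1991/2048
BRBBBBBRRRBBR: Left { 0,1/2,3/4,7/8,15/16,31/32,497/512,995/1024 }, Right { 1991/2048,249/256,125/128,63/64,1 } — simplest 3981/4096

3981/4096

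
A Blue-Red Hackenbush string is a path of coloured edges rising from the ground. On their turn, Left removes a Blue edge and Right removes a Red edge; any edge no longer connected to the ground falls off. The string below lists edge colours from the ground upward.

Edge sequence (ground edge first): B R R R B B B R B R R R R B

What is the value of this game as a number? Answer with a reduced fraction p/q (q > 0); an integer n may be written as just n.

Recurse on prefixes of the 14-edge string B R R R B B B R B R R R R B:
g_1 [B]  L=[0]  R=[∅]  => 1
g_2 [BR]  L=[0]  R=[1]  => 1/2
g_3 [BRR]  L=[0]  R=[1/2,1]  => 1/4
g_4 [BRRR]  L=[0]  R=[1/4,1/2,1]  => 1/8
g_5 [BRRRB]  L=[0,1/8]  R=[1/4,1/2,1]  => 3/16
g_6 [BRRRBB]  L=[0,1/8,3/16]  R=[1/4,1/2,1]  => 7/32
g_7 [BRRRBBB]  L=[0,1/8,3/16,7/32]  R=[1/4,1/2,1]  => 15/64
g_8 [BRRRBBBR]  L=[0,1/8,3/16,7/32]  R=[15/64,1/4,1/2,1]  => 29/128
g_9 [BRRRBBBRB]  L=[0,1/8,3/16,7/32,29/128]  R=[15/64,1/4,1/2,1]  => 59/256
g_10 [BRRRBBBRBR]  L=[0,1/8,3/16,7/32,29/128]  R=[59/256,15/64,1/4,1/2,1]  => 117/512
g_11 [BRRRBBBRBRR]  L=[0,1/8,3/16,7/32,29/128]  R=[117/512,59/256,15/64,1/4,1/2,1]  => 233/1024
g_12 [BRRRBBBRBRRR]  L=[0,1/8,3/16,7/32,29/128]  R=[233/1024,117/512,59/256,15/64,1/4,1/2,1]  => 465/2048
g_13 [BRRRBBBRBRRRR]  L=[0,1/8,3/16,7/32,29/128]  R=[465/2048,233/1024,117/512,59/256,15/64,1/4,1/2,1]  => 929/4096
g_14 [BRRRBBBRBRRRRB]  L=[0,1/8,3/16,7/32,29/128,929/4096]  R=[465/2048,233/1024,117/512,59/256,15/64,1/4,1/2,1]  => 1859/8192

1859/8192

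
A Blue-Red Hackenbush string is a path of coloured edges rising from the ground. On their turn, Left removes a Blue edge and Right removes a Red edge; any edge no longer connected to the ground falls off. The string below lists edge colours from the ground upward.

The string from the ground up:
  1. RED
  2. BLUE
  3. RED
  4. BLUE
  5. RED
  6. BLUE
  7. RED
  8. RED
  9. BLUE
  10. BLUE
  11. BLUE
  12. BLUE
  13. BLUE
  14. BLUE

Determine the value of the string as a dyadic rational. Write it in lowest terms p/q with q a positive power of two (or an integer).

-5505/8192

step 1: add RED to get R; options L={  } R={ 0 } → -1
step 2: add BLUE to get RB; options L={ -1 } R={ 0 } → -1/2
step 3: add RED to get RBR; options L={ -1 } R={ -1/2 0 } → -3/4
step 4: add BLUE to get RBRB; options L={ -1 -3/4 } R={ -1/2 0 } → -5/8
step 5: add RED to get RBRBR; options L={ -1 -3/4 } R={ -5/8 -1/2 0 } → -11/16
step 6: add BLUE to get RBRBRB; options L={ -1 -3/4 -11/16 } R={ -5/8 -1/2 0 } → -21/32
step 7: add RED to get RBRBRBR; options L={ -1 -3/4 -11/16 } R={ -21/32 -5/8 -1/2 0 } → -43/64
step 8: add RED to get RBRBRBRR; options L={ -1 -3/4 -11/16 } R={ -43/64 -21/32 -5/8 -1/2 0 } → -87/128
step 9: add BLUE to get RBRBRBRRB; options L={ -1 -3/4 -11/16 -87/128 } R={ -43/64 -21/32 -5/8 -1/2 0 } → -173/256
step 10: add BLUE to get RBRBRBRRBB; options L={ -1 -3/4 -11/16 -87/128 -173/256 } R={ -43/64 -21/32 -5/8 -1/2 0 } → -345/512
step 11: add BLUE to get RBRBRBRRBBB; options L={ -1 -3/4 -11/16 -87/128 -173/256 -345/512 } R={ -43/64 -21/32 -5/8 -1/2 0 } → -689/1024
step 12: add BLUE to get RBRBRBRRBBBB; options L={ -1 -3/4 -11/16 -87/128 -173/256 -345/512 -689/1024 } R={ -43/64 -21/32 -5/8 -1/2 0 } → -1377/2048
step 13: add BLUE to get RBRBRBRRBBBBB; options L={ -1 -3/4 -11/16 -87/128 -173/256 -345/512 -689/1024 -1377/2048 } R={ -43/64 -21/32 -5/8 -1/2 0 } → -2753/4096
step 14: add BLUE to get RBRBRBRRBBBBBB; options L={ -1 -3/4 -11/16 -87/128 -173/256 -345/512 -689/1024 -1377/2048 -2753/4096 } R={ -43/64 -21/32 -5/8 -1/2 0 } → -5505/8192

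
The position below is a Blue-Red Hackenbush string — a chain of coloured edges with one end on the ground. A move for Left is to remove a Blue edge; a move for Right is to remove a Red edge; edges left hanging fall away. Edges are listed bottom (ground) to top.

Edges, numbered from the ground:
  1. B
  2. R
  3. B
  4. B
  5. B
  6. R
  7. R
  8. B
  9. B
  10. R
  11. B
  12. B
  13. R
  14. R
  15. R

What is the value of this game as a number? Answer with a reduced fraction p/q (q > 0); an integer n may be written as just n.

14769/16384

edge 1 of 15 (B): { 0 | (no moves) } so 1
edge 2 of 15 (R): { 0 | 1 } so 1/2
edge 3 of 15 (B): { 0; 1/2 | 1 } so 3/4
edge 4 of 15 (B): { 0; 1/2; 3/4 | 1 } so 7/8
edge 5 of 15 (B): { 0; 1/2; 3/4; 7/8 | 1 } so 15/16
edge 6 of 15 (R): { 0; 1/2; 3/4; 7/8 | 15/16; 1 } so 29/32
edge 7 of 15 (R): { 0; 1/2; 3/4; 7/8 | 29/32; 15/16; 1 } so 57/64
edge 8 of 15 (B): { 0; 1/2; 3/4; 7/8; 57/64 | 29/32; 15/16; 1 } so 115/128
edge 9 of 15 (B): { 0; 1/2; 3/4; 7/8; 57/64; 115/128 | 29/32; 15/16; 1 } so 231/256
edge 10 of 15 (R): { 0; 1/2; 3/4; 7/8; 57/64; 115/128 | 231/256; 29/32; 15/16; 1 } so 461/512
edge 11 of 15 (B): { 0; 1/2; 3/4; 7/8; 57/64; 115/128; 461/512 | 231/256; 29/32; 15/16; 1 } so 923/1024
edge 12 of 15 (B): { 0; 1/2; 3/4; 7/8; 57/64; 115/128; 461/512; 923/1024 | 231/256; 29/32; 15/16; 1 } so 1847/2048
edge 13 of 15 (R): { 0; 1/2; 3/4; 7/8; 57/64; 115/128; 461/512; 923/1024 | 1847/2048; 231/256; 29/32; 15/16; 1 } so 3693/4096
edge 14 of 15 (R): { 0; 1/2; 3/4; 7/8; 57/64; 115/128; 461/512; 923/1024 | 3693/4096; 1847/2048; 231/256; 29/32; 15/16; 1 } so 7385/8192
edge 15 of 15 (R): { 0; 1/2; 3/4; 7/8; 57/64; 115/128; 461/512; 923/1024 | 7385/8192; 3693/4096; 1847/2048; 231/256; 29/32; 15/16; 1 } so 14769/16384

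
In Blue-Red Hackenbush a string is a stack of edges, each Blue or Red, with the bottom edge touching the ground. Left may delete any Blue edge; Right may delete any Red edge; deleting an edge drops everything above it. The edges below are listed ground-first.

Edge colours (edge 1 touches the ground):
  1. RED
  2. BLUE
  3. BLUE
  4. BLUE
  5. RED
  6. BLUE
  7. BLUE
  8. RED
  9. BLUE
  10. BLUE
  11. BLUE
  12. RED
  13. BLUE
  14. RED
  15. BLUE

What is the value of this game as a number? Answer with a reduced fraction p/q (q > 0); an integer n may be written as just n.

-2325/16384

v_1 [R]  L=[]  R=[0]  ⇒ -1
v_2 [RB]  L=[-1]  R=[0]  ⇒ -1/2
v_3 [RBB]  L=[-1, -1/2]  R=[0]  ⇒ -1/4
v_4 [RBBB]  L=[-1, -1/2, -1/4]  R=[0]  ⇒ -1/8
v_5 [RBBBR]  L=[-1, -1/2, -1/4]  R=[-1/8, 0]  ⇒ -3/16
v_6 [RBBBRB]  L=[-1, -1/2, -1/4, -3/16]  R=[-1/8, 0]  ⇒ -5/32
v_7 [RBBBRBB]  L=[-1, -1/2, -1/4, -3/16, -5/32]  R=[-1/8, 0]  ⇒ -9/64
v_8 [RBBBRBBR]  L=[-1, -1/2, -1/4, -3/16, -5/32]  R=[-9/64, -1/8, 0]  ⇒ -19/128
v_9 [RBBBRBBRB]  L=[-1, -1/2, -1/4, -3/16, -5/32, -19/128]  R=[-9/64, -1/8, 0]  ⇒ -37/256
v_10 [RBBBRBBRBB]  L=[-1, -1/2, -1/4, -3/16, -5/32, -19/128, -37/256]  R=[-9/64, -1/8, 0]  ⇒ -73/512
v_11 [RBBBRBBRBBB]  L=[-1, -1/2, -1/4, -3/16, -5/32, -19/128, -37/256, -73/512]  R=[-9/64, -1/8, 0]  ⇒ -145/1024
v_12 [RBBBRBBRBBBR]  L=[-1, -1/2, -1/4, -3/16, -5/32, -19/128, -37/256, -73/512]  R=[-145/1024, -9/64, -1/8, 0]  ⇒ -291/2048
v_13 [RBBBRBBRBBBRB]  L=[-1, -1/2, -1/4, -3/16, -5/32, -19/128, -37/256, -73/512, -291/2048]  R=[-145/1024, -9/64, -1/8, 0]  ⇒ -581/4096
v_14 [RBBBRBBRBBBRBR]  L=[-1, -1/2, -1/4, -3/16, -5/32, -19/128, -37/256, -73/512, -291/2048]  R=[-581/4096, -145/1024, -9/64, -1/8, 0]  ⇒ -1163/8192
v_15 [RBBBRBBRBBBRBRB]  L=[-1, -1/2, -1/4, -3/16, -5/32, -19/128, -37/256, -73/512, -291/2048, -1163/8192]  R=[-581/4096, -145/1024, -9/64, -1/8, 0]  ⇒ -2325/16384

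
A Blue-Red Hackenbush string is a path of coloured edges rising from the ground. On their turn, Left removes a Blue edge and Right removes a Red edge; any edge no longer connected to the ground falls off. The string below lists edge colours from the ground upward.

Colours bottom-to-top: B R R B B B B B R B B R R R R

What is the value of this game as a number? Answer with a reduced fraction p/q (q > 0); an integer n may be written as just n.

v_1 [B]  L=[0]  R=[·]  gives 1
v_2 [BR]  L=[0]  R=[1]  gives 1/2
v_3 [BRR]  L=[0]  R=[1/2,1]  gives 1/4
v_4 [BRRB]  L=[0,1/4]  R=[1/2,1]  gives 3/8
v_5 [BRRBB]  L=[0,1/4,3/8]  R=[1/2,1]  gives 7/16
v_6 [BRRBBB]  L=[0,1/4,3/8,7/16]  R=[1/2,1]  gives 15/32
v_7 [BRRBBBB]  L=[0,1/4,3/8,7/16,15/32]  R=[1/2,1]  gives 31/64
v_8 [BRRBBBBB]  L=[0,1/4,3/8,7/16,15/32,31/64]  R=[1/2,1]  gives 63/128
v_9 [BRRBBBBBR]  L=[0,1/4,3/8,7/16,15/32,31/64]  R=[63/128,1/2,1]  gives 125/256
v_10 [BRRBBBBBRB]  L=[0,1/4,3/8,7/16,15/32,31/64,125/256]  R=[63/128,1/2,1]  gives 251/512
v_11 [BRRBBBBBRBB]  L=[0,1/4,3/8,7/16,15/32,31/64,125/256,251/512]  R=[63/128,1/2,1]  gives 503/1024
v_12 [BRRBBBBBRBBR]  L=[0,1/4,3/8,7/16,15/32,31/64,125/256,251/512]  R=[503/1024,63/128,1/2,1]  gives 1005/2048
v_13 [BRRBBBBBRBBRR]  L=[0,1/4,3/8,7/16,15/32,31/64,125/256,251/512]  R=[1005/2048,503/1024,63/128,1/2,1]  gives 2009/4096
v_14 [BRRBBBBBRBBRRR]  L=[0,1/4,3/8,7/16,15/32,31/64,125/256,251/512]  R=[2009/4096,1005/2048,503/1024,63/128,1/2,1]  gives 4017/8192
v_15 [BRRBBBBBRBBRRRR]  L=[0,1/4,3/8,7/16,15/32,31/64,125/256,251/512]  R=[4017/8192,2009/4096,1005/2048,503/1024,63/128,1/2,1]  gives 8033/16384

8033/16384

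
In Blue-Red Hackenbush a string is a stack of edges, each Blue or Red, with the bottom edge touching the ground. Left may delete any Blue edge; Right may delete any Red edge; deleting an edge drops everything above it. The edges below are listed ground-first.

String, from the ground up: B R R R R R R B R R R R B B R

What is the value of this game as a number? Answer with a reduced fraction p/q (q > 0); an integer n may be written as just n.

Recurse on prefixes of the 15-edge string B R R R R R R B R R R R B B R:
value(B) = { 0 | none } — 1
value(BR) = { 0 | 1 } — 1/2
value(BRR) = { 0 | 1/2; 1 } — 1/4
value(BRRR) = { 0 | 1/4; 1/2; 1 } — 1/8
value(BRRRR) = { 0 | 1/8; 1/4; 1/2; 1 } — 1/16
value(BRRRRR) = { 0 | 1/16; 1/8; 1/4; 1/2; 1 } — 1/32
value(BRRRRRR) = { 0 | 1/32; 1/16; 1/8; 1/4; 1/2; 1 } — 1/64
value(BRRRRRRB) = { 0; 1/64 | 1/32; 1/16; 1/8; 1/4; 1/2; 1 } — 3/128
value(BRRRRRRBR) = { 0; 1/64 | 3/128; 1/32; 1/16; 1/8; 1/4; 1/2; 1 } — 5/256
value(BRRRRRRBRR) = { 0; 1/64 | 5/256; 3/128; 1/32; 1/16; 1/8; 1/4; 1/2; 1 } — 9/512
value(BRRRRRRBRRR) = { 0; 1/64 | 9/512; 5/256; 3/128; 1/32; 1/16; 1/8; 1/4; 1/2; 1 } — 17/1024
value(BRRRRRRBRRRR) = { 0; 1/64 | 17/1024; 9/512; 5/256; 3/128; 1/32; 1/16; 1/8; 1/4; 1/2; 1 } — 33/2048
value(BRRRRRRBRRRRB) = { 0; 1/64; 33/2048 | 17/1024; 9/512; 5/256; 3/128; 1/32; 1/16; 1/8; 1/4; 1/2; 1 } — 67/4096
value(BRRRRRRBRRRRBB) = { 0; 1/64; 33/2048; 67/4096 | 17/1024; 9/512; 5/256; 3/128; 1/32; 1/16; 1/8; 1/4; 1/2; 1 } — 135/8192
value(BRRRRRRBRRRRBBR) = { 0; 1/64; 33/2048; 67/4096 | 135/8192; 17/1024; 9/512; 5/256; 3/128; 1/32; 1/16; 1/8; 1/4; 1/2; 1 } — 269/16384

269/16384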